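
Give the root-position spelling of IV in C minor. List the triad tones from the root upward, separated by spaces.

IV is built on scale degree 4, which is F in both C minor and its parallel. Building the major chord from the parallel major on F: F–A–C.

F A C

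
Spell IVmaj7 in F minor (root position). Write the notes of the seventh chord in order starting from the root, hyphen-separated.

Bb-D-F-A

IVmaj7 is built on scale degree 4, which is Bb in both F minor and its parallel. Building the major-seventh chord from the parallel major on Bb: Bb–D–F–A.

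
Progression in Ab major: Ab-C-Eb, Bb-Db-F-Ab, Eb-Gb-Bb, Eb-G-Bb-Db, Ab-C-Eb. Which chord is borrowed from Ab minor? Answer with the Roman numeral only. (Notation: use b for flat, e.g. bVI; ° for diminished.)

The diatonic triads in Ab major are Ab, Bbm, Cm, Db, Eb, Fm, Gdim. Of the given chords, Ab–C–Eb = Ab, Bb–Db–F–Ab = Bbm7 and Eb–G–Bb–Db = Eb7 are diatonic. Eb–Gb–Bb doesn't fit — on degree 5 Ab major would have Eb (V). Ebm is the degree-5 chord of Ab minor, so it is the borrowed v.

v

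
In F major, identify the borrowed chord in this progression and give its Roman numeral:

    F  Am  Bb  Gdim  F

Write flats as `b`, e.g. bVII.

In F major the diatonic chords are F, Gm, Am, Bb, C, Dm, Edim. F, Am and Bb all belong to that set. Gdim (G–Bb–Db) is not: scale degree 2 in F major carries Gm (ii). In F minor the chord on that degree is Gdim, so here it functions as ii°, borrowed from the parallel minor.

ii°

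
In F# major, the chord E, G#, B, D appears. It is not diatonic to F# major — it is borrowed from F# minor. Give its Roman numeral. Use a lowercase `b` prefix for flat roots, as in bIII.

bVII7

In F# major scale degree 7 is E#; E is its lowered form, from F# minor. The diatonic chord on degree 7 would be E#dim (vii°), but E–G#–B–D is the dominant-seventh chord from F# minor. As a borrowed chord it is labeled bVII7.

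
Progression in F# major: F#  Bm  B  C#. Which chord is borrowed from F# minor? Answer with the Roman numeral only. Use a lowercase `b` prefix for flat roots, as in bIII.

F# major has the diatonic set F#, G#m, A#m, B, C#, D#m, E#dim. F#, B and C# all belong to that set. Bm (B–D–F#) is not: scale degree 4 in F# major carries B (IV). In F# minor the chord on that degree is Bm, so here it functions as iv, borrowed from the parallel minor.

iv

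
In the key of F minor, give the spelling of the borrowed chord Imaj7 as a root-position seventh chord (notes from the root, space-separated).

The root, F, is scale degree 1 — the same note in F minor and F major; only the chord quality changes. Building the major-seventh chord from the parallel major on F: F–A–C–E.

F A C E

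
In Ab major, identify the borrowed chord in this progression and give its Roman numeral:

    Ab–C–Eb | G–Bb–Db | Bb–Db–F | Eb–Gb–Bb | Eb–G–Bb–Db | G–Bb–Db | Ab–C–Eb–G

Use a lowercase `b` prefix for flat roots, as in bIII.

Ab major has the diatonic set Ab, Bbm, Cm, Db, Eb, Fm, Gdim. Ab–C–Eb = Ab, G–Bb–Db = Gdim, Bb–Db–F = Bbm, Eb–G–Bb–Db = Eb7 and Ab–C–Eb–G = Abmaj7 all belong to that set. Eb–Gb–Bb is not: scale degree 5 in Ab major carries Eb (V). In Ab minor the chord on that degree is Ebm, so here it functions as v, borrowed from the parallel minor.

v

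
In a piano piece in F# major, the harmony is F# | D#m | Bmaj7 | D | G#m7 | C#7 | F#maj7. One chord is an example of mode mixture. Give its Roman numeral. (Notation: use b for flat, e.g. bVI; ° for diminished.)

The diatonic triads in F# major are F#, G#m, A#m, B, C#, D#m, E#dim. Of the given chords, F#, D#m, Bmaj7, G#m7, C#7 and F#maj7 are diatonic. D (D–F#–A) doesn't fit — on degree 6 F# major would have D#m (vi). D is the degree-6 chord of F# minor, so it is the borrowed bVI.

bVI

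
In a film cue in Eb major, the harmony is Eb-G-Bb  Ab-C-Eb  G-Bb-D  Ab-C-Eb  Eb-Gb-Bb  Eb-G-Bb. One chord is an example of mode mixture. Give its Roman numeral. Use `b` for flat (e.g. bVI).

Eb major has the diatonic set Eb, Fm, Gm, Ab, Bb, Cm, Ddim. Eb–G–Bb = Eb, Ab–C–Eb = Ab and G–Bb–D = Gm are all diatonic. But Eb–Gb–Bb is foreign: the diatonic I on degree 1 is Eb, whereas Ebm comes from Eb minor. It is labeled i.

i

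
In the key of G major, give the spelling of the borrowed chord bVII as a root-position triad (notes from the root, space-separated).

bVII is built on the lowered scale degree 7. In G major degree 7 is F#; lowered it becomes F. In G minor the chord on F is F–A–C.

F A C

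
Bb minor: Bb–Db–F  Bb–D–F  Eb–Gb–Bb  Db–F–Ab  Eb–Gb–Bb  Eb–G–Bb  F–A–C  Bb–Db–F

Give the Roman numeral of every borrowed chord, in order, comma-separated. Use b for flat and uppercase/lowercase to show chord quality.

The diatonic triads in Bb minor (with V from harmonic minor) are Bbm, Cdim, Db, Ebm, F, Gb, Ab. Bb–Db–F = Bbm, Eb–Gb–Bb = Ebm, Db–F–Ab = Db and F–A–C = F all belong to that set. Bb–D–F is not: scale degree 1 in Bb minor carries Bbm (i). In Bb major the chord on that degree is Bb, so here it functions as I, borrowed from the parallel major. Eb–G–Bb is not: scale degree 4 in Bb minor carries Ebm (iv). In Bb major the chord on that degree is Eb, so here it functions as IV, borrowed from the parallel major.

I, IV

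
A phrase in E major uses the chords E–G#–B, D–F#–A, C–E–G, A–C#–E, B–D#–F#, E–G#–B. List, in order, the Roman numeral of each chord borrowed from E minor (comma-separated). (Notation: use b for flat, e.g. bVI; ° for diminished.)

bVII, bVI

E major has the diatonic set E, F#m, G#m, A, B, C#m, D#dim. E–G#–B = E, A–C#–E = A and B–D#–F# = B are all diatonic. D–F#–A doesn't fit — on degree 7 E major would have D#dim (vii°). D is the degree-7 chord of E minor, so it is the borrowed bVII. C–E–G is not: scale degree 6 in E major carries C#m (vi). In E minor the chord on that degree is C, so here it functions as bVI, borrowed from the parallel minor.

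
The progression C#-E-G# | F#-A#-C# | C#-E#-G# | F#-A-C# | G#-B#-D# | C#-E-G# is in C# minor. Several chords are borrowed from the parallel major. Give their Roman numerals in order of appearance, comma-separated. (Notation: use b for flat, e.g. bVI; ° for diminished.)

The diatonic triads in C# minor (with V from harmonic minor) are C#m, D#dim, E, F#m, G#, A, B. C#–E–G# = C#m, F#–A–C# = F#m and G#–B#–D# = G# are all diatonic. F#–A#–C# doesn't fit — on degree 4 C# minor would have F#m (iv). F# is the degree-4 chord of C# major, so it is the borrowed IV. C#–E#–G# is not: scale degree 1 in C# minor carries C#m (i). In C# major the chord on that degree is C#, so here it functions as I, borrowed from the parallel major.

IV, I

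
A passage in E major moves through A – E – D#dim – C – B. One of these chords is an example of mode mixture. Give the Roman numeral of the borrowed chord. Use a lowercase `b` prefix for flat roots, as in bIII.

bVI

The diatonic triads in E major are E, F#m, G#m, A, B, C#m, D#dim. A, E, D#dim and B all belong to that set. But C (C–E–G) is foreign: the diatonic vi on degree 6 is C#m, whereas C comes from E minor. It is labeled bVI.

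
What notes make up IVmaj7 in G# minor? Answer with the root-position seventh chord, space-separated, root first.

C# E# G# B#

The root, C#, is scale degree 4 — the same note in G# minor and G# major; only the chord quality changes. Stacking thirds in G# major on C# gives C#–E#–G#–B#.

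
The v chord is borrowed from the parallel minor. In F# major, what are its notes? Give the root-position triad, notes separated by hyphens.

v is built on scale degree 5, which is C# in both F# major and its parallel. Building the minor chord from the parallel minor on C#: C#–E–G#.

C#-E-G#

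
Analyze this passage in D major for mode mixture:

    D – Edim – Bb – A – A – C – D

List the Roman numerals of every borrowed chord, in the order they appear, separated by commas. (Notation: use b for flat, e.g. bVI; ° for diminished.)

D major has the diatonic set D, Em, F#m, G, A, Bm, C#dim. D and A both belong to that set. Edim (E–G–Bb) is not: scale degree 2 in D major carries Em (ii). In D minor the chord on that degree is Edim, so here it functions as ii°, borrowed from the parallel minor. Bb (Bb–D–F) doesn't fit — on degree 6 D major would have Bm (vi). Bb is the degree-6 chord of D minor, so it is the borrowed bVI. But C (C–E–G) is foreign: the diatonic vii° on degree 7 is C#dim, whereas C comes from D minor. It is labeled bVII.

ii°, bVI, bVII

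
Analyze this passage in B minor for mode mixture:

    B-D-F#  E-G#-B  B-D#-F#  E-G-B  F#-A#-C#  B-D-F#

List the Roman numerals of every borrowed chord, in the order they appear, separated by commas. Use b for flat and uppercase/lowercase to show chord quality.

IV, I

The diatonic triads in B minor (with V from harmonic minor) are Bm, C#dim, D, Em, F#, G, A. B–D–F# = Bm, E–G–B = Em and F#–A#–C# = F# are all diatonic. E–G#–B doesn't fit — on degree 4 B minor would have Em (iv). E is the degree-4 chord of B major, so it is the borrowed IV. B–D#–F# is not: scale degree 1 in B minor carries Bm (i). In B major the chord on that degree is B, so here it functions as I, borrowed from the parallel major.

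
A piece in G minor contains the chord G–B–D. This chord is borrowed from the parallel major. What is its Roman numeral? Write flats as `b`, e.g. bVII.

I

G is scale degree 1 in G minor. Diatonically G minor has Gm (i) on that degree; G–B–D is instead the major chord native to G major, so it takes the label I.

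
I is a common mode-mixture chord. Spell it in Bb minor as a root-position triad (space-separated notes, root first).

Bb D F

I is built on scale degree 1, which is Bb in both Bb minor and its parallel. Stacking thirds in Bb major on Bb gives Bb–D–F.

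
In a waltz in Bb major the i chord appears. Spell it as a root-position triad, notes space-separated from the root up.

i is built on scale degree 1, which is Bb in both Bb major and its parallel. In Bb minor the chord on Bb is Bb–Db–F.

Bb Db F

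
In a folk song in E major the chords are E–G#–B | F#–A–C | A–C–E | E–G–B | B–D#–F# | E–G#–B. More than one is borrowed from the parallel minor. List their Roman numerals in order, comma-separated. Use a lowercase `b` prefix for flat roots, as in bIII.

In E major the diatonic chords are E, F#m, G#m, A, B, C#m, D#dim. Of the given chords, E–G#–B = E and B–D#–F# = B are diatonic. F#–A–C doesn't fit — on degree 2 E major would have F#m (ii). F#dim is the degree-2 chord of E minor, so it is the borrowed ii°. A–C–E doesn't fit — on degree 4 E major would have A (IV). Am is the degree-4 chord of E minor, so it is the borrowed iv. E–G–B is not: scale degree 1 in E major carries E (I). In E minor the chord on that degree is Em, so here it functions as i, borrowed from the parallel minor.

ii°, iv, i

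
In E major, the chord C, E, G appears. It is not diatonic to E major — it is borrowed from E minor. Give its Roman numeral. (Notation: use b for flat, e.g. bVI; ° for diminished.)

In E major scale degree 6 is C#; C is its lowered form, from E minor. Diatonically E major has C#m (vi) on that degree; C–E–G is instead the major chord native to E minor, so it takes the label bVI.

bVI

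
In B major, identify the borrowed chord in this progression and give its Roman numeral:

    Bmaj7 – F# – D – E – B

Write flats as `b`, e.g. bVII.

The diatonic triads in B major are B, C#m, D#m, E, F#, G#m, A#dim. Bmaj7, F#, E and B are all diatonic. D (D–F#–A) is not: scale degree 3 in B major carries D#m (iii). In B minor the chord on that degree is D, so here it functions as bIII, borrowed from the parallel minor.

bIII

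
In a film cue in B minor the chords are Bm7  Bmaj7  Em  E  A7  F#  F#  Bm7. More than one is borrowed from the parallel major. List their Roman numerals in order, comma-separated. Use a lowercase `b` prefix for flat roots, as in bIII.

In B minor (with V from harmonic minor) the diatonic chords are Bm, C#dim, D, Em, F#, G, A. Of the given chords, Bm7, Em, A7 and F# are diatonic. Bmaj7 (B–D#–F#–A#) is not: scale degree 1 in B minor carries Bm (i). In B major the chord on that degree is Bmaj7, so here it functions as Imaj7, borrowed from the parallel major. But E (E–G#–B) is foreign: the diatonic iv on degree 4 is Em, whereas E comes from B major. It is labeled IV.

Imaj7, IV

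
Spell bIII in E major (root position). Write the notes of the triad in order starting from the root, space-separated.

Scale degree 3 in E major is G#. bIII uses the lowered form, G, taken from E minor. Stacking thirds in E minor on G gives G–B–D.

G B D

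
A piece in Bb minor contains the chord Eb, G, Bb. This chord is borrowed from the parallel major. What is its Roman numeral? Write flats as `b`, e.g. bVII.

Eb is scale degree 4 in Bb minor. Eb–G–Bb is a major chord — the form found in Bb major, not the diatonic iv (Ebm). Borrowed into Bb minor it is written IV.

IV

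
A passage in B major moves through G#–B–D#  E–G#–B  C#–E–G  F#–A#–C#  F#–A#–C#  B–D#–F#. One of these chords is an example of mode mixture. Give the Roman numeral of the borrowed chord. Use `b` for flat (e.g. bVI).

The diatonic triads in B major are B, C#m, D#m, E, F#, G#m, A#dim. G#–B–D# = G#m, E–G#–B = E, F#–A#–C# = F# and B–D#–F# = B all belong to that set. C#–E–G is not: scale degree 2 in B major carries C#m (ii). In B minor the chord on that degree is C#dim, so here it functions as ii°, borrowed from the parallel minor.

ii°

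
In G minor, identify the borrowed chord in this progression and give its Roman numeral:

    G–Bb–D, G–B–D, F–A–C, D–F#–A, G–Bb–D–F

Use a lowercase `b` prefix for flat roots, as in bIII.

G minor has the diatonic set Gm, Adim, Bb, Cm, D, Eb, F (with V from harmonic minor). Of the given chords, G–Bb–D = Gm, F–A–C = F, D–F#–A = D and G–Bb–D–F = Gm7 are diatonic. G–B–D doesn't fit — on degree 1 G minor would have Gm (i). G is the degree-1 chord of G major, so it is the borrowed I.

I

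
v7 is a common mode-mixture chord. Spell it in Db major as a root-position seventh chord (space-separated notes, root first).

Ab Cb Eb Gb

v7 is built on scale degree 5, which is Ab in both Db major and its parallel. Stacking thirds in Db minor on Ab gives Ab–Cb–Eb–Gb.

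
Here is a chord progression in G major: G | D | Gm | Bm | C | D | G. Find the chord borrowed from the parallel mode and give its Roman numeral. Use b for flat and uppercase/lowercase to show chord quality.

The diatonic triads in G major are G, Am, Bm, C, D, Em, F#dim. G, D, Bm and C all belong to that set. But Gm (G–Bb–D) is foreign: the diatonic I on degree 1 is G, whereas Gm comes from G minor. It is labeled i.

i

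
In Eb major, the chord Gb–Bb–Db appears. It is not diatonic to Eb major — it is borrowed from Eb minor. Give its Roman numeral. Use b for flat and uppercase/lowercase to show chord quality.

bIII

The root Gb is the lowered 3rd scale degree — diatonically Eb major has G there. Gb–Bb–Db is a major chord — the form found in Eb minor, not the diatonic iii (Gm). Borrowed into Eb major it is written bIII.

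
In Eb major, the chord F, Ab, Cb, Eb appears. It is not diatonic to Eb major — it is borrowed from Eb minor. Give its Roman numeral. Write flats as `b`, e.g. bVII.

The root F is the diatonic 2nd degree of Eb major; the borrowing shows in the chord quality. The diatonic chord on degree 2 would be Fm (ii), but F–Ab–Cb–Eb is the half-diminished-seventh chord from Eb minor. As a borrowed chord it is labeled iiø7.

iiø7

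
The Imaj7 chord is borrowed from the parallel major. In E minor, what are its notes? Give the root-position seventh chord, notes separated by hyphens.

E-G#-B-D#

The root, E, is scale degree 1 — the same note in E minor and E major; only the chord quality changes. In E major the chord on E is E–G#–B–D#.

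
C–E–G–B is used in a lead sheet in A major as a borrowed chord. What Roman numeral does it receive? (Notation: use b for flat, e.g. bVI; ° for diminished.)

bIIImaj7

C is the lowered form of scale degree 3 in A major (the diatonic degree 3 is C#). The diatonic chord on degree 3 would be C#m (iii), but C–E–G–B is the major-seventh chord from A minor. As a borrowed chord it is labeled bIIImaj7.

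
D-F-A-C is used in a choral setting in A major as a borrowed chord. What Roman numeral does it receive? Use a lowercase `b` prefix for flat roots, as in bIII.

D is scale degree 4 in A major. D–F–A–C is a minor-seventh chord — the form found in A minor, not the diatonic IV (D). Borrowed into A major it is written iv7.

iv7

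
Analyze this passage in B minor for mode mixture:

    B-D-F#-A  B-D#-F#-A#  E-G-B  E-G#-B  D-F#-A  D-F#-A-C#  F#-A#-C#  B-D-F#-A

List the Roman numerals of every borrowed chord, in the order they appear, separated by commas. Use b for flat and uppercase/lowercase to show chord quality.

The diatonic triads in B minor (with V from harmonic minor) are Bm, C#dim, D, Em, F#, G, A. Of the given chords, B–D–F#–A = Bm7, E–G–B = Em, D–F#–A = D, D–F#–A–C# = Dmaj7 and F#–A#–C# = F# are diatonic. B–D#–F#–A# is not: scale degree 1 in B minor carries Bm (i). In B major the chord on that degree is Bmaj7, so here it functions as Imaj7, borrowed from the parallel major. E–G#–B is not: scale degree 4 in B minor carries Em (iv). In B major the chord on that degree is E, so here it functions as IV, borrowed from the parallel major.

Imaj7, IV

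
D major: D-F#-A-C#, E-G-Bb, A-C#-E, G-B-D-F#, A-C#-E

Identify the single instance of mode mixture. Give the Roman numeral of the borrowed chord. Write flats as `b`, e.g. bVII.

The diatonic triads in D major are D, Em, F#m, G, A, Bm, C#dim. D–F#–A–C# = Dmaj7, A–C#–E = A and G–B–D–F# = Gmaj7 all belong to that set. But E–G–Bb is foreign: the diatonic ii on degree 2 is Em, whereas Edim comes from D minor. It is labeled ii°.

ii°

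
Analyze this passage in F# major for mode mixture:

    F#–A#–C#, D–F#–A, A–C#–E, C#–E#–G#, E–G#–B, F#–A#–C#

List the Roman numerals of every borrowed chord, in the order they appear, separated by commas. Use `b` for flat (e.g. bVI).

bVI, bIII, bVII

In F# major the diatonic chords are F#, G#m, A#m, B, C#, D#m, E#dim. F#–A#–C# = F# and C#–E#–G# = C# both belong to that set. But D–F#–A is foreign: the diatonic vi on degree 6 is D#m, whereas D comes from F# minor. It is labeled bVI. A–C#–E is not: scale degree 3 in F# major carries A#m (iii). In F# minor the chord on that degree is A, so here it functions as bIII, borrowed from the parallel minor. But E–G#–B is foreign: the diatonic vii° on degree 7 is E#dim, whereas E comes from F# minor. It is labeled bVII.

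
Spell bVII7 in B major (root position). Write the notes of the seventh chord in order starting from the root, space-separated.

A C# E G

Scale degree 7 in B major is A#. bVII7 uses the lowered form, A, taken from B minor. Building the dominant-seventh chord from the parallel minor on A: A–C#–E–G.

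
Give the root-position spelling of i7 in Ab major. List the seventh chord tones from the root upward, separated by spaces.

i7 is built on scale degree 1, which is Ab in both Ab major and its parallel. In Ab minor the chord on Ab is Ab–Cb–Eb–Gb.

Ab Cb Eb Gb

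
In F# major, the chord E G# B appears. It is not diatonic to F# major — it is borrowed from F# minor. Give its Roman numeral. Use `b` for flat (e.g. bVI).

In F# major scale degree 7 is E#; E is its lowered form, from F# minor. Diatonically F# major has E#dim (vii°) on that degree; E–G#–B is instead the major chord native to F# minor, so it takes the label bVII.

bVII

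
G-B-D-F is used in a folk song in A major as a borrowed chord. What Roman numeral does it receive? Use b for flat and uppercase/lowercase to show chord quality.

bVII7

In A major scale degree 7 is G#; G is its lowered form, from A minor. Diatonically A major has G#dim (vii°) on that degree; G–B–D–F is instead the dominant-seventh chord native to A minor, so it takes the label bVII7.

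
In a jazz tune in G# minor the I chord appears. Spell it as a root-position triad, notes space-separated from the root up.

G# B# D#

The root, G#, is scale degree 1 — the same note in G# minor and G# major; only the chord quality changes. In G# major the chord on G# is G#–B#–D#.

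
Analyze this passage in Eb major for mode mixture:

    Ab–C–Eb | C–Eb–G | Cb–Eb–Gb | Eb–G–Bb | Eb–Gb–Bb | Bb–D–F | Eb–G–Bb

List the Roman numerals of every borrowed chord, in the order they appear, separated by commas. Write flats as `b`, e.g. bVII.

In Eb major the diatonic chords are Eb, Fm, Gm, Ab, Bb, Cm, Ddim. Ab–C–Eb = Ab, C–Eb–G = Cm, Eb–G–Bb = Eb and Bb–D–F = Bb all belong to that set. But Cb–Eb–Gb is foreign: the diatonic vi on degree 6 is Cm, whereas Cb comes from Eb minor. It is labeled bVI. But Eb–Gb–Bb is foreign: the diatonic I on degree 1 is Eb, whereas Ebm comes from Eb minor. It is labeled i.

bVI, i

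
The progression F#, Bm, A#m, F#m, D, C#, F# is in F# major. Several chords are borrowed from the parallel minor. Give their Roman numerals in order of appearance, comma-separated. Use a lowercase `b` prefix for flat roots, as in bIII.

The diatonic triads in F# major are F#, G#m, A#m, B, C#, D#m, E#dim. Of the given chords, F#, A#m and C# are diatonic. But Bm (B–D–F#) is foreign: the diatonic IV on degree 4 is B, whereas Bm comes from F# minor. It is labeled iv. F#m (F#–A–C#) is not: scale degree 1 in F# major carries F# (I). In F# minor the chord on that degree is F#m, so here it functions as i, borrowed from the parallel minor. D (D–F#–A) is not: scale degree 6 in F# major carries D#m (vi). In F# minor the chord on that degree is D, so here it functions as bVI, borrowed from the parallel minor.

iv, i, bVI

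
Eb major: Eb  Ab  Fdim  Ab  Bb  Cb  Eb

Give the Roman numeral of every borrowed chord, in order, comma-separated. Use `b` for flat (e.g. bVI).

ii°, bVI

In Eb major the diatonic chords are Eb, Fm, Gm, Ab, Bb, Cm, Ddim. Eb, Ab and Bb all belong to that set. But Fdim (F–Ab–Cb) is foreign: the diatonic ii on degree 2 is Fm, whereas Fdim comes from Eb minor. It is labeled ii°. Cb (Cb–Eb–Gb) is not: scale degree 6 in Eb major carries Cm (vi). In Eb minor the chord on that degree is Cb, so here it functions as bVI, borrowed from the parallel minor.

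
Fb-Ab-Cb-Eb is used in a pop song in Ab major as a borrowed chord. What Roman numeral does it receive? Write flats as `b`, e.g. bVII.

bVImaj7

The root Fb is the lowered 6th scale degree — diatonically Ab major has F there. The diatonic chord on degree 6 would be Fm (vi), but Fb–Ab–Cb–Eb is the major-seventh chord from Ab minor. As a borrowed chord it is labeled bVImaj7.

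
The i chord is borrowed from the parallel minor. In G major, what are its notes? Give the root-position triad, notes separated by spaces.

G Bb D

i is built on scale degree 1, which is G in both G major and its parallel. Building the minor chord from the parallel minor on G: G–Bb–D.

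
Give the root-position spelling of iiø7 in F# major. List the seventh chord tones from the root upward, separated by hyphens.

G#-B-D-F#

The root, G#, is scale degree 2 — the same note in F# major and F# minor; only the chord quality changes. In F# minor the chord on G# is G#–B–D–F#.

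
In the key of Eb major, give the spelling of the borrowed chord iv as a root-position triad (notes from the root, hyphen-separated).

Ab-Cb-Eb

The root, Ab, is scale degree 4 — the same note in Eb major and Eb minor; only the chord quality changes. In Eb minor the chord on Ab is Ab–Cb–Eb.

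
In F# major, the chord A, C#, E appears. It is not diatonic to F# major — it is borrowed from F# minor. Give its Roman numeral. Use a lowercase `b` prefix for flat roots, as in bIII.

bIII

A is the lowered form of scale degree 3 in F# major (the diatonic degree 3 is A#). The diatonic chord on degree 3 would be A#m (iii), but A–C#–E is the major chord from F# minor. As a borrowed chord it is labeled bIII.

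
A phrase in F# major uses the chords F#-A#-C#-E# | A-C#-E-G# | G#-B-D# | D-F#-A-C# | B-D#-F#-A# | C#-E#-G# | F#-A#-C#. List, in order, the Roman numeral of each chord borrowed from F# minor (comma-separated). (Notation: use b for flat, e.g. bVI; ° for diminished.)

bIIImaj7, bVImaj7

In F# major the diatonic chords are F#, G#m, A#m, B, C#, D#m, E#dim. F#–A#–C#–E# = F#maj7, G#–B–D# = G#m, B–D#–F#–A# = Bmaj7, C#–E#–G# = C# and F#–A#–C# = F# all belong to that set. But A–C#–E–G# is foreign: the diatonic iii on degree 3 is A#m, whereas Amaj7 comes from F# minor. It is labeled bIIImaj7. D–F#–A–C# doesn't fit — on degree 6 F# major would have D#m (vi). Dmaj7 is the degree-6 chord of F# minor, so it is the borrowed bVImaj7.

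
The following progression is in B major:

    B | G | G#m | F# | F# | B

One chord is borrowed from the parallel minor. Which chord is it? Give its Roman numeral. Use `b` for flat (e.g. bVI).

bVI

B major has the diatonic set B, C#m, D#m, E, F#, G#m, A#dim. Of the given chords, B, G#m and F# are diatonic. G (G–B–D) doesn't fit — on degree 6 B major would have G#m (vi). G is the degree-6 chord of B minor, so it is the borrowed bVI.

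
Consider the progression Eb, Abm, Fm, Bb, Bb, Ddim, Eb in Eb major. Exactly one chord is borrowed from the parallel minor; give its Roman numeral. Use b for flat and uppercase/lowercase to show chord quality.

iv

In Eb major the diatonic chords are Eb, Fm, Gm, Ab, Bb, Cm, Ddim. Of the given chords, Eb, Fm, Bb and Ddim are diatonic. But Abm (Ab–Cb–Eb) is foreign: the diatonic IV on degree 4 is Ab, whereas Abm comes from Eb minor. It is labeled iv.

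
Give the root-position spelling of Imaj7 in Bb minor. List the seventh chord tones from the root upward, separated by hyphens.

Bb-D-F-A

Imaj7 is built on scale degree 1, which is Bb in both Bb minor and its parallel. In Bb major the chord on Bb is Bb–D–F–A.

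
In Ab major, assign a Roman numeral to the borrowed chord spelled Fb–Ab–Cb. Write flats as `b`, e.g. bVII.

bVI

Fb is the lowered form of scale degree 6 in Ab major (the diatonic degree 6 is F). Fb–Ab–Cb is a major chord — the form found in Ab minor, not the diatonic vi (Fm). Borrowed into Ab major it is written bVI.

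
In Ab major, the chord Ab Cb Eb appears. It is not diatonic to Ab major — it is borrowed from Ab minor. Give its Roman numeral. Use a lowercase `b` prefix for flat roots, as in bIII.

i

Ab is scale degree 1 in Ab major. Ab–Cb–Eb is a minor chord — the form found in Ab minor, not the diatonic I (Ab). Borrowed into Ab major it is written i.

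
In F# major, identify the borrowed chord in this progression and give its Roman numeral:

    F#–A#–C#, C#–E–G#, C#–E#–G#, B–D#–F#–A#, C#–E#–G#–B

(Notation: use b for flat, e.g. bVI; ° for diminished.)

v

The diatonic triads in F# major are F#, G#m, A#m, B, C#, D#m, E#dim. F#–A#–C# = F#, C#–E#–G# = C#, B–D#–F#–A# = Bmaj7 and C#–E#–G#–B = C#7 all belong to that set. But C#–E–G# is foreign: the diatonic V on degree 5 is C#, whereas C#m comes from F# minor. It is labeled v.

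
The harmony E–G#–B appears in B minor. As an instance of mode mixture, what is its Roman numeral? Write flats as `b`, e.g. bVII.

E is scale degree 4 in B minor. The diatonic chord on degree 4 would be Em (iv), but E–G#–B is the major chord from B major. As a borrowed chord it is labeled IV.

IV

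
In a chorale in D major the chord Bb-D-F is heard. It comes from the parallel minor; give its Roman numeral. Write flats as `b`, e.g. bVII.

Bb is the lowered form of scale degree 6 in D major (the diatonic degree 6 is B). Bb–D–F is a major chord — the form found in D minor, not the diatonic vi (Bm). Borrowed into D major it is written bVI.

bVI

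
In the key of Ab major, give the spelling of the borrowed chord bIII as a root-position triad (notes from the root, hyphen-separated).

Scale degree 3 in Ab major is C. bIII uses the lowered form, Cb, taken from Ab minor. Building the major chord from the parallel minor on Cb: Cb–Eb–Gb.

Cb-Eb-Gb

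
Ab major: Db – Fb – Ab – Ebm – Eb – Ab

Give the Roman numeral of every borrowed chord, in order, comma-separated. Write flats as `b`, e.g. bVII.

bVI, v

The diatonic triads in Ab major are Ab, Bbm, Cm, Db, Eb, Fm, Gdim. Of the given chords, Db, Ab and Eb are diatonic. But Fb (Fb–Ab–Cb) is foreign: the diatonic vi on degree 6 is Fm, whereas Fb comes from Ab minor. It is labeled bVI. Ebm (Eb–Gb–Bb) doesn't fit — on degree 5 Ab major would have Eb (V). Ebm is the degree-5 chord of Ab minor, so it is the borrowed v.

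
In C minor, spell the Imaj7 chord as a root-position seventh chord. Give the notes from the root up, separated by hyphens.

The root, C, is scale degree 1 — the same note in C minor and C major; only the chord quality changes. In C major the chord on C is C–E–G–B.

C-E-G-B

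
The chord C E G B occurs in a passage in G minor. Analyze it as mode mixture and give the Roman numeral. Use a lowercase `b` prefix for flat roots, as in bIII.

IVmaj7

C is scale degree 4 in G minor. C–E–G–B is a major-seventh chord — the form found in G major, not the diatonic iv (Cm). Borrowed into G minor it is written IVmaj7.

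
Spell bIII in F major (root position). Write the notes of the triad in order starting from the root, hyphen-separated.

The root of bIII is the lowered 3rd degree: A becomes Ab. Building the major chord from the parallel minor on Ab: Ab–C–Eb.

Ab-C-Eb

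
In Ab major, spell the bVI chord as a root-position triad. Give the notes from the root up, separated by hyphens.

Scale degree 6 in Ab major is F. bVI uses the lowered form, Fb, taken from Ab minor. Building the major chord from the parallel minor on Fb: Fb–Ab–Cb.

Fb-Ab-Cb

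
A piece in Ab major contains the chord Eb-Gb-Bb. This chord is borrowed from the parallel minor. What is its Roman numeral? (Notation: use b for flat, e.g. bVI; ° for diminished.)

v

The root Eb is the diatonic 5th degree of Ab major; the borrowing shows in the chord quality. Eb–Gb–Bb is a minor chord — the form found in Ab minor, not the diatonic V (Eb). Borrowed into Ab major it is written v.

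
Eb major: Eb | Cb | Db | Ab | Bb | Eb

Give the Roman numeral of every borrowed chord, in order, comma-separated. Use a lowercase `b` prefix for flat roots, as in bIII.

bVI, bVII

In Eb major the diatonic chords are Eb, Fm, Gm, Ab, Bb, Cm, Ddim. Eb, Ab and Bb are all diatonic. Cb (Cb–Eb–Gb) doesn't fit — on degree 6 Eb major would have Cm (vi). Cb is the degree-6 chord of Eb minor, so it is the borrowed bVI. Db (Db–F–Ab) doesn't fit — on degree 7 Eb major would have Ddim (vii°). Db is the degree-7 chord of Eb minor, so it is the borrowed bVII.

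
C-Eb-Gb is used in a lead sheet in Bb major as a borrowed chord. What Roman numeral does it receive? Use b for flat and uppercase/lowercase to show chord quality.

C is scale degree 2 in Bb major. Diatonically Bb major has Cm (ii) on that degree; C–Eb–Gb is instead the diminished chord native to Bb minor, so it takes the label ii°.

ii°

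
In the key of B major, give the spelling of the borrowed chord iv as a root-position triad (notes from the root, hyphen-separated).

E-G-B

iv is built on scale degree 4, which is E in both B major and its parallel. Stacking thirds in B minor on E gives E–G–B.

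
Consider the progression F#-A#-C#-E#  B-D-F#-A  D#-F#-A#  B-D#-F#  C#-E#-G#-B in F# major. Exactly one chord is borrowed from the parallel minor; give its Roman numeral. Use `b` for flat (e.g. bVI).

iv7

The diatonic triads in F# major are F#, G#m, A#m, B, C#, D#m, E#dim. F#–A#–C#–E# = F#maj7, D#–F#–A# = D#m, B–D#–F# = B and C#–E#–G#–B = C#7 all belong to that set. But B–D–F#–A is foreign: the diatonic IV on degree 4 is B, whereas Bm7 comes from F# minor. It is labeled iv7.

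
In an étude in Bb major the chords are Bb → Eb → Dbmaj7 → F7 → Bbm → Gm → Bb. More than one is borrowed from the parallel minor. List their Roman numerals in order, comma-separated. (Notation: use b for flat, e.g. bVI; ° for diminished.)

bIIImaj7, i

Bb major has the diatonic set Bb, Cm, Dm, Eb, F, Gm, Adim. Of the given chords, Bb, Eb, F7 and Gm are diatonic. Dbmaj7 (Db–F–Ab–C) doesn't fit — on degree 3 Bb major would have Dm (iii). Dbmaj7 is the degree-3 chord of Bb minor, so it is the borrowed bIIImaj7. Bbm (Bb–Db–F) doesn't fit — on degree 1 Bb major would have Bb (I). Bbm is the degree-1 chord of Bb minor, so it is the borrowed i.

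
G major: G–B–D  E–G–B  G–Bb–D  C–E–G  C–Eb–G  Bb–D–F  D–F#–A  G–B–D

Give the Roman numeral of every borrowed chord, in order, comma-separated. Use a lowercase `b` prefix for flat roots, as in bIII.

The diatonic triads in G major are G, Am, Bm, C, D, Em, F#dim. G–B–D = G, E–G–B = Em, C–E–G = C and D–F#–A = D are all diatonic. But G–Bb–D is foreign: the diatonic I on degree 1 is G, whereas Gm comes from G minor. It is labeled i. C–Eb–G is not: scale degree 4 in G major carries C (IV). In G minor the chord on that degree is Cm, so here it functions as iv, borrowed from the parallel minor. Bb–D–F doesn't fit — on degree 3 G major would have Bm (iii). Bb is the degree-3 chord of G minor, so it is the borrowed bIII.

i, iv, bIII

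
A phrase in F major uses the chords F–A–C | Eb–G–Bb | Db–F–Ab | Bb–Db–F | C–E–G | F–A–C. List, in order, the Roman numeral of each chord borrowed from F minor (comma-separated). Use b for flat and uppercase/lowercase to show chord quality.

In F major the diatonic chords are F, Gm, Am, Bb, C, Dm, Edim. F–A–C = F and C–E–G = C are both diatonic. But Eb–G–Bb is foreign: the diatonic vii° on degree 7 is Edim, whereas Eb comes from F minor. It is labeled bVII. Db–F–Ab is not: scale degree 6 in F major carries Dm (vi). In F minor the chord on that degree is Db, so here it functions as bVI, borrowed from the parallel minor. Bb–Db–F doesn't fit — on degree 4 F major would have Bb (IV). Bbm is the degree-4 chord of F minor, so it is the borrowed iv.

bVII, bVI, iv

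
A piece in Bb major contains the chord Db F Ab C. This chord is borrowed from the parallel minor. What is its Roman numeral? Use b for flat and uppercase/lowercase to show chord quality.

In Bb major scale degree 3 is D; Db is its lowered form, from Bb minor. The diatonic chord on degree 3 would be Dm (iii), but Db–F–Ab–C is the major-seventh chord from Bb minor. As a borrowed chord it is labeled bIIImaj7.

bIIImaj7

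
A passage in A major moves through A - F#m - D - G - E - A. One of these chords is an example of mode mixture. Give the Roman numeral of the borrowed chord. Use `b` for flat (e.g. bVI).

bVII

In A major the diatonic chords are A, Bm, C#m, D, E, F#m, G#dim. Of the given chords, A, F#m, D and E are diatonic. G (G–B–D) doesn't fit — on degree 7 A major would have G#dim (vii°). G is the degree-7 chord of A minor, so it is the borrowed bVII.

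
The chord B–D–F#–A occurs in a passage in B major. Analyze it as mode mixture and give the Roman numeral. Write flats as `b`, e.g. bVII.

B is scale degree 1 in B major. Diatonically B major has B (I) on that degree; B–D–F#–A is instead the minor-seventh chord native to B minor, so it takes the label i7.

i7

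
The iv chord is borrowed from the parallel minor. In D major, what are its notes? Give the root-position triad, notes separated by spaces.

G Bb D

The root, G, is scale degree 4 — the same note in D major and D minor; only the chord quality changes. Building the minor chord from the parallel minor on G: G–Bb–D.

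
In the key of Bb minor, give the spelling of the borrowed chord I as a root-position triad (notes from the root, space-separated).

The root, Bb, is scale degree 1 — the same note in Bb minor and Bb major; only the chord quality changes. Building the major chord from the parallel major on Bb: Bb–D–F.

Bb D F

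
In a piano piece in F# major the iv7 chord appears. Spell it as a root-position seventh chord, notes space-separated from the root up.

The root, B, is scale degree 4 — the same note in F# major and F# minor; only the chord quality changes. In F# minor the chord on B is B–D–F#–A.

B D F# A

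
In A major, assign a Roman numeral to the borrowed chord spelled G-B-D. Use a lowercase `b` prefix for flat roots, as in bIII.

The root G is the lowered 7th scale degree — diatonically A major has G# there. G–B–D is a major chord — the form found in A minor, not the diatonic vii° (G#dim). Borrowed into A major it is written bVII.

bVII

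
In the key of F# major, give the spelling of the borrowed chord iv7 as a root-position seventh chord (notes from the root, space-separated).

B D F# A

iv7 is built on scale degree 4, which is B in both F# major and its parallel. In F# minor the chord on B is B–D–F#–A.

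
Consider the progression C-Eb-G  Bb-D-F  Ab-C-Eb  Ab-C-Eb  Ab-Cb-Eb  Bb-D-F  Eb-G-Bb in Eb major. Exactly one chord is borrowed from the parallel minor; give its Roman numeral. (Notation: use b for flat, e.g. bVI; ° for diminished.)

The diatonic triads in Eb major are Eb, Fm, Gm, Ab, Bb, Cm, Ddim. C–Eb–G = Cm, Bb–D–F = Bb, Ab–C–Eb = Ab and Eb–G–Bb = Eb all belong to that set. But Ab–Cb–Eb is foreign: the diatonic IV on degree 4 is Ab, whereas Abm comes from Eb minor. It is labeled iv.

iv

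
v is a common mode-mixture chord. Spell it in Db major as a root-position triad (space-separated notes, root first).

Ab Cb Eb

v is built on scale degree 5, which is Ab in both Db major and its parallel. In Db minor the chord on Ab is Ab–Cb–Eb.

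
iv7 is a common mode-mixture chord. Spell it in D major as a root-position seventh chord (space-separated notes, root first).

iv7 is built on scale degree 4, which is G in both D major and its parallel. In D minor the chord on G is G–Bb–D–F.

G Bb D F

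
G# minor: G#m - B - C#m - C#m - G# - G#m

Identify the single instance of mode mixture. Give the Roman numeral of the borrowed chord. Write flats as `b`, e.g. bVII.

G# minor has the diatonic set G#m, A#dim, B, C#m, D#, E, F# (with V from harmonic minor). G#m, B and C#m are all diatonic. But G# (G#–B#–D#) is foreign: the diatonic i on degree 1 is G#m, whereas G# comes from G# major. It is labeled I.

I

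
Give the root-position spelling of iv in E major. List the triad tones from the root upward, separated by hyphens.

iv is built on scale degree 4, which is A in both E major and its parallel. Stacking thirds in E minor on A gives A–C–E.

A-C-E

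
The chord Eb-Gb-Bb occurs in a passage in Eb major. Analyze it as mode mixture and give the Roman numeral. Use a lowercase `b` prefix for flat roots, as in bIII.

i

The root Eb is the diatonic 1st degree of Eb major; the borrowing shows in the chord quality. Diatonically Eb major has Eb (I) on that degree; Eb–Gb–Bb is instead the minor chord native to Eb minor, so it takes the label i.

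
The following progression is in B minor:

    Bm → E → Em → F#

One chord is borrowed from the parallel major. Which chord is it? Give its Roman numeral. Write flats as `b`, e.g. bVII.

IV

B minor has the diatonic set Bm, C#dim, D, Em, F#, G, A (with V from harmonic minor). Bm, Em and F# are all diatonic. E (E–G#–B) is not: scale degree 4 in B minor carries Em (iv). In B major the chord on that degree is E, so here it functions as IV, borrowed from the parallel major.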